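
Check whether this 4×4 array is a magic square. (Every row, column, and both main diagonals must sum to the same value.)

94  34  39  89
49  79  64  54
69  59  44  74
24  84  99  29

Row 1: 94 + 34 + 39 + 89 = 256.
Row 2: 49 + 79 + 64 + 54 = 246.
Row 3: 69 + 59 + 44 + 74 = 246.
Row 4: 24 + 84 + 99 + 29 = 236.
Column 1: 94 + 49 + 69 + 24 = 236.
Column 2: 34 + 79 + 59 + 84 = 256.
Column 3: 39 + 64 + 44 + 99 = 246.
Column 4: 89 + 54 + 74 + 29 = 246.
Main diagonal: 94 + 79 + 44 + 29 = 246.
Anti-diagonal: 89 + 64 + 59 + 24 = 236.

No — column 4 sums to 246 but row 1 sums to 256.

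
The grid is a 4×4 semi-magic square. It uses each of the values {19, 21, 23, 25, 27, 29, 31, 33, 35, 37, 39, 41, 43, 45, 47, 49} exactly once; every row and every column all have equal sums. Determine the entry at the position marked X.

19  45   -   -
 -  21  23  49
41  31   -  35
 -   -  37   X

The 16 entries sum to 544, so each line sums to 544/4 = 136.
The remaining cell in row 2 is (2,1) = 136 − 93 = 43.
The remaining cell in row 3 is (3,3) = 136 − 107 = 29.
From column 1, 136 − (19 + 43 + 41) gives (4,1) = 33.
Column 2 needs 136; the known cells sum to 97, so (4,2) = 39.
Using column 3: 23 + 29 + 37 + ? → (1,3) = 136 − 89 = 47.
Row 1: 19 + 45 + 47 + ? = 136, so (1,4) = 25.
Using row 4: 33 + 39 + 37 + ? → (4,4) = 136 − 109 = 27.

27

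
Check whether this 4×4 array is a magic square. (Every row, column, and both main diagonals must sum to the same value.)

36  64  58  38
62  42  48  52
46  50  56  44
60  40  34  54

Row 1: 36 + 64 + 58 + 38 = 196.
Row 2: 62 + 42 + 48 + 52 = 204.
Row 3: 46 + 50 + 56 + 44 = 196.
Row 4: 60 + 40 + 34 + 54 = 188.
Column 1: 36 + 62 + 46 + 60 = 204.
Column 2: 64 + 42 + 50 + 40 = 196.
Column 3: 58 + 48 + 56 + 34 = 196.
Column 4: 38 + 52 + 44 + 54 = 188.
Main diagonal: 36 + 42 + 56 + 54 = 188.
Anti-diagonal: 38 + 48 + 50 + 60 = 196.

No — row 4 sums to 188 but row 1 sums to 196.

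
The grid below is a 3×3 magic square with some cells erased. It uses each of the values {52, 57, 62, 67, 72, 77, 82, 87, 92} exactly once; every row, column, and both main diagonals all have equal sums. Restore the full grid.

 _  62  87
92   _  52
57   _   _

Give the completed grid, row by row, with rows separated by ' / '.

67 62 87 / 92 72 52 / 57 82 77

The 9 entries sum to 648, so each line sums to 648/3 = 216.
Row 1 must total 216; the given cells sum to 149, so (1,1) = 67.
Row 2 needs 216; the known cells sum to 144, so (2,2) = 72.
From column 2, 216 − (62 + 72) gives (3,2) = 82.
Column 3: 87 + 52 + ? = 216, so (3,3) = 77.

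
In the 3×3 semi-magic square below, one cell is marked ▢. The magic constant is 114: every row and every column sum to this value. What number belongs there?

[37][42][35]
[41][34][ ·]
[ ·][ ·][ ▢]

Row 2 needs 114; the known cells sum to 75, so (2,3) = 39.
Using column 1: 37 + 41 + ? → (3,1) = 114 − 78 = 36.
Column 2 needs 114; the known cells sum to 76, so (3,2) = 38.
Column 3 needs 114; the known cells sum to 74, so (3,3) = 40.

40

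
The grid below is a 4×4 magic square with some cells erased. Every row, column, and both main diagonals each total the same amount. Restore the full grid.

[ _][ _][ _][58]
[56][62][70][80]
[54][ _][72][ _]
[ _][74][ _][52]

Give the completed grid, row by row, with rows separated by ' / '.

Row 2 is already complete: 56 + 62 + 70 + 80 = 268, so that is the magic constant.
Column 4 needs 268; the known cells sum to 190, so (3,4) = 78.
Main diagonal: 62 + 72 + 52 + ? = 268, so (1,1) = 82.
Row 3: 54 + 72 + 78 + ? = 268, so (3,2) = 64.
Using column 1: 82 + 56 + 54 + ? → (4,1) = 268 − 192 = 76.
Using column 2: 62 + 64 + 74 + ? → (1,2) = 268 − 200 = 68.
The remaining cell in row 1 is (1,3) = 268 − 208 = 60.
Row 4: 76 + 74 + 52 + ? = 268, so (4,3) = 66.

82 68 60 58 / 56 62 70 80 / 54 64 72 78 / 76 74 66 52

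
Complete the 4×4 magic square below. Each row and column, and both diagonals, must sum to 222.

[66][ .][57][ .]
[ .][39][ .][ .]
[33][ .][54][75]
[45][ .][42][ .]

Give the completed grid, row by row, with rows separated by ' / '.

66 51 57 48 / 78 39 69 36 / 33 60 54 75 / 45 72 42 63

Row 3: 33 + 54 + 75 + ? = 222, so (3,2) = 60.
Column 1: 66 + 33 + 45 + ? = 222, so (2,1) = 78.
Column 3: 57 + 54 + 42 + ? = 222, so (2,3) = 69.
Main diagonal: 66 + 39 + 54 + ? = 222, so (4,4) = 63.
Anti-diagonal: 69 + 60 + 45 + ? = 222, so (1,4) = 48.
Using row 1: 66 + 57 + 48 + ? → (1,2) = 222 − 171 = 51.
Using row 2: 78 + 39 + 69 + ? → (2,4) = 222 − 186 = 36.
Row 4: 45 + 42 + 63 + ? = 222, so (4,2) = 72.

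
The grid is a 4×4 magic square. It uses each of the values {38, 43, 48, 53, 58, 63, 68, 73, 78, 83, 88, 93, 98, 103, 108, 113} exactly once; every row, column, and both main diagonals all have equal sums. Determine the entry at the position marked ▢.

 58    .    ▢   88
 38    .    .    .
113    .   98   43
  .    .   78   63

The 16 entries sum to 1208, so each line sums to 1208/4 = 302.
From row 3, 302 − (113 + 98 + 43) gives (3,2) = 48.
Using column 1: 58 + 38 + 113 + ? → (4,1) = 302 − 209 = 93.
Column 4 must total 302; the given cells sum to 194, so (2,4) = 108.
Using main diagonal: 58 + 98 + 63 + ? → (2,2) = 302 − 219 = 83.
The remaining cell in anti-diagonal is (2,3) = 302 − 229 = 73.
Row 4: 93 + 78 + 63 + ? = 302, so (4,2) = 68.
Column 2 needs 302; the known cells sum to 199, so (1,2) = 103.
Column 3: 73 + 98 + 78 + ? = 302, so (1,3) = 53.

53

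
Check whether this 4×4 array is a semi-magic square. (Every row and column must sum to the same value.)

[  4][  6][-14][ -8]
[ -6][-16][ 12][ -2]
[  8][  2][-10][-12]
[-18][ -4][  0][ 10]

Row 1: 4 + 6 + (-14) + (-8) = -12.
Row 2: -6 + (-16) + 12 + (-2) = -12.
Row 3: 8 + 2 + (-10) + (-12) = -12.
Row 4: -18 + (-4) + 0 + 10 = -12.
Column 1: 4 + (-6) + 8 + (-18) = -12.
Column 2: 6 + (-16) + 2 + (-4) = -12.
Column 3: -14 + 12 + (-10) + 0 = -12.
Column 4: -8 + (-2) + (-12) + 10 = -12.
All lines sum to -12.

Yes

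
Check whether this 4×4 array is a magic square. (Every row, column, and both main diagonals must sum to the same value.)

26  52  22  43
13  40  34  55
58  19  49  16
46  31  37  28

Row 1: 26 + 52 + 22 + 43 = 143.
Row 2: 13 + 40 + 34 + 55 = 142.
Row 3: 58 + 19 + 49 + 16 = 142.
Row 4: 46 + 31 + 37 + 28 = 142.
Column 1: 26 + 13 + 58 + 46 = 143.
Column 2: 52 + 40 + 19 + 31 = 142.
Column 3: 22 + 34 + 49 + 37 = 142.
Column 4: 43 + 55 + 16 + 28 = 142.
Main diagonal: 26 + 40 + 49 + 28 = 143.
Anti-diagonal: 43 + 34 + 19 + 46 = 142.

No — main diagonal sums to 143 but column 4 sums to 142.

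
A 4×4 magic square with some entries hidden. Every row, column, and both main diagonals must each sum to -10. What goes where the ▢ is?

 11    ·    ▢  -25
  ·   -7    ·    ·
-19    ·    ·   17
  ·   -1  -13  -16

-4

Row 4: -1 + (-13) + (-16) + ? = -10, so (4,1) = 20.
Column 1 must total -10; the given cells sum to 12, so (2,1) = -22.
From column 4, -10 − (-25 + 17 + (-16)) gives (2,4) = 14.
Using main diagonal: 11 + (-7) + (-16) + ? → (3,3) = -10 − (-12) = 2.
Using row 2: -22 + (-7) + 14 + ? → (2,3) = -10 − (-15) = 5.
From row 3, -10 − (-19 + 2 + 17) gives (3,2) = -10.
Using column 2: -7 + (-10) + (-1) + ? → (1,2) = -10 − (-18) = 8.
Column 3 needs -10; the known cells sum to -6, so (1,3) = -4.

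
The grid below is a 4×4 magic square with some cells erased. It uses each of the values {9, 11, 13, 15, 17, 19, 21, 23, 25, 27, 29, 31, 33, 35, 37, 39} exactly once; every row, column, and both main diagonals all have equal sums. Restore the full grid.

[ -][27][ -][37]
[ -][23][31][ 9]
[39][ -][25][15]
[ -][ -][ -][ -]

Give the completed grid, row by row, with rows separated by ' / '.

13 27 19 37 / 33 23 31 9 / 39 17 25 15 / 11 29 21 35

The 16 entries sum to 384, so each line sums to 384/4 = 96.
Row 2 must total 96; the given cells sum to 63, so (2,1) = 33.
From row 3, 96 − (39 + 25 + 15) gives (3,2) = 17.
Column 2 must total 96; the given cells sum to 67, so (4,2) = 29.
Using column 4: 37 + 9 + 15 + ? → (4,4) = 96 − 61 = 35.
Main diagonal must total 96; the given cells sum to 83, so (1,1) = 13.
The remaining cell in anti-diagonal is (4,1) = 96 − 85 = 11.
Row 1 needs 96; the known cells sum to 77, so (1,3) = 19.
The remaining cell in row 4 is (4,3) = 96 − 75 = 21.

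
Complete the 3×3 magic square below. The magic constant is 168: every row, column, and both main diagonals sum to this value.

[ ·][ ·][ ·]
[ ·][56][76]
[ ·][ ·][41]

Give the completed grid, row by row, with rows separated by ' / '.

From row 2, 168 − (56 + 76) gives (2,1) = 36.
Column 3 must total 168; the given cells sum to 117, so (1,3) = 51.
Main diagonal: 56 + 41 + ? = 168, so (1,1) = 71.
Using anti-diagonal: 51 + 56 + ? → (3,1) = 168 − 107 = 61.
Row 1 needs 168; the known cells sum to 122, so (1,2) = 46.
Row 3 must total 168; the given cells sum to 102, so (3,2) = 66.

71 46 51 / 36 56 76 / 61 66 41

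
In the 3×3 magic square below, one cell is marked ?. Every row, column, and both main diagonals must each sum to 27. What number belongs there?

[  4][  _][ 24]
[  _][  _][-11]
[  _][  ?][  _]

19

From row 1, 27 − (4 + 24) gives (1,2) = -1.
Column 3 must total 27; the given cells sum to 13, so (3,3) = 14.
The remaining cell in main diagonal is (2,2) = 27 − 18 = 9.
Anti-diagonal: 24 + 9 + ? = 27, so (3,1) = -6.
Row 2 needs 27; the known cells sum to -2, so (2,1) = 29.
The remaining cell in row 3 is (3,2) = 27 − 8 = 19.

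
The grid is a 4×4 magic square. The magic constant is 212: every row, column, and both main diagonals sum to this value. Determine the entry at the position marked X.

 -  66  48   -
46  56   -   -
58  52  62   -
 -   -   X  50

60

Using row 3: 58 + 52 + 62 + ? → (3,4) = 212 − 172 = 40.
Column 2 must total 212; the given cells sum to 174, so (4,2) = 38.
Main diagonal: 56 + 62 + 50 + ? = 212, so (1,1) = 44.
Row 1: 44 + 66 + 48 + ? = 212, so (1,4) = 54.
Column 1 must total 212; the given cells sum to 148, so (4,1) = 64.
Column 4 needs 212; the known cells sum to 144, so (2,4) = 68.
Anti-diagonal: 54 + 52 + 64 + ? = 212, so (2,3) = 42.
Row 4 must total 212; the given cells sum to 152, so (4,3) = 60.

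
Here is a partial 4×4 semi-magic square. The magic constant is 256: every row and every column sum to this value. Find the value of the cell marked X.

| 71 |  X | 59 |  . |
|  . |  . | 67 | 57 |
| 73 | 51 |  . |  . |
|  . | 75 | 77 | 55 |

From row 4, 256 − (75 + 77 + 55) gives (4,1) = 49.
Column 1 needs 256; the known cells sum to 193, so (2,1) = 63.
Column 3 needs 256; the known cells sum to 203, so (3,3) = 53.
Row 2 must total 256; the given cells sum to 187, so (2,2) = 69.
Row 3 needs 256; the known cells sum to 177, so (3,4) = 79.
Column 2 needs 256; the known cells sum to 195, so (1,2) = 61.

61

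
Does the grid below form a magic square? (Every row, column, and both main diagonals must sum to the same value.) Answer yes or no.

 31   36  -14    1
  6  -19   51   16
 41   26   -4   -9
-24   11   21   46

Yes

Row 1: 31 + 36 + (-14) + 1 = 54.
Row 2: 6 + (-19) + 51 + 16 = 54.
Row 3: 41 + 26 + (-4) + (-9) = 54.
Row 4: -24 + 11 + 21 + 46 = 54.
Column 1: 31 + 6 + 41 + (-24) = 54.
Column 2: 36 + (-19) + 26 + 11 = 54.
Column 3: -14 + 51 + (-4) + 21 = 54.
Column 4: 1 + 16 + (-9) + 46 = 54.
Main diagonal: 31 + (-19) + (-4) + 46 = 54.
Anti-diagonal: 1 + 51 + 26 + (-24) = 54.
All lines sum to 54.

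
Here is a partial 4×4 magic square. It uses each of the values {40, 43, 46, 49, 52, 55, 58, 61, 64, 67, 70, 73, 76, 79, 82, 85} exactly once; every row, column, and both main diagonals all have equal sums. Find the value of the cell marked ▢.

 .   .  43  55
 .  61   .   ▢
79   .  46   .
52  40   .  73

The 16 entries sum to 1000, so each line sums to 1000/4 = 250.
Row 4 needs 250; the known cells sum to 165, so (4,3) = 85.
Using column 3: 43 + 46 + 85 + ? → (2,3) = 250 − 174 = 76.
Main diagonal needs 250; the known cells sum to 180, so (1,1) = 70.
Anti-diagonal: 55 + 76 + 52 + ? = 250, so (3,2) = 67.
Row 1: 70 + 43 + 55 + ? = 250, so (1,2) = 82.
From row 3, 250 − (79 + 67 + 46) gives (3,4) = 58.
Using column 1: 70 + 79 + 52 + ? → (2,1) = 250 − 201 = 49.
Using column 4: 55 + 58 + 73 + ? → (2,4) = 250 − 186 = 64.

64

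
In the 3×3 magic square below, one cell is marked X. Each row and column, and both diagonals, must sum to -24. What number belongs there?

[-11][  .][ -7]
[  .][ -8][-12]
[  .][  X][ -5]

Using row 1: -11 + (-7) + ? → (1,2) = -24 − (-18) = -6.
The remaining cell in row 2 is (2,1) = -24 − (-20) = -4.
Using column 1: -11 + (-4) + ? → (3,1) = -24 − (-15) = -9.
Column 2 must total -24; the given cells sum to -14, so (3,2) = -10.

-10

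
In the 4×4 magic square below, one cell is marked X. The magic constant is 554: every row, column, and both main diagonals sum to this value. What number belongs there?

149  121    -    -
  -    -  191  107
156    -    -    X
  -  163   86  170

The remaining cell in row 4 is (4,1) = 554 − 419 = 135.
Using column 1: 149 + 156 + 135 + ? → (2,1) = 554 − 440 = 114.
Row 2 must total 554; the given cells sum to 412, so (2,2) = 142.
From column 2, 554 − (121 + 142 + 163) gives (3,2) = 128.
From main diagonal, 554 − (149 + 142 + 170) gives (3,3) = 93.
Anti-diagonal needs 554; the known cells sum to 454, so (1,4) = 100.
The remaining cell in row 1 is (1,3) = 554 − 370 = 184.
Row 3: 156 + 128 + 93 + ? = 554, so (3,4) = 177.

177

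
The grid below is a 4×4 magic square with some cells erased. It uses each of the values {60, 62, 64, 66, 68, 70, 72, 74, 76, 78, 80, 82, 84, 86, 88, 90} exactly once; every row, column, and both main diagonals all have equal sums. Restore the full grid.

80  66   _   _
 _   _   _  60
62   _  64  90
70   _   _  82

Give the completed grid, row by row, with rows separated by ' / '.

The 16 entries sum to 1200, so each line sums to 1200/4 = 300.
Row 3 must total 300; the given cells sum to 216, so (3,2) = 84.
Column 1: 80 + 62 + 70 + ? = 300, so (2,1) = 88.
Using column 4: 60 + 90 + 82 + ? → (1,4) = 300 − 232 = 68.
Main diagonal needs 300; the known cells sum to 226, so (2,2) = 74.
From anti-diagonal, 300 − (68 + 84 + 70) gives (2,3) = 78.
Row 1 needs 300; the known cells sum to 214, so (1,3) = 86.
Using column 2: 66 + 74 + 84 + ? → (4,2) = 300 − 224 = 76.
From column 3, 300 − (86 + 78 + 64) gives (4,3) = 72.

80 66 86 68 / 88 74 78 60 / 62 84 64 90 / 70 76 72 82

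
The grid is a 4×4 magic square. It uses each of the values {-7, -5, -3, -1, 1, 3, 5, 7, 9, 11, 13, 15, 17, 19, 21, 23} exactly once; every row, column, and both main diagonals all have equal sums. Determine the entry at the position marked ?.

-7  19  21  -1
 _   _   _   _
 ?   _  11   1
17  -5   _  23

7

The 16 entries sum to 128, so each line sums to 128/4 = 32.
Using row 4: 17 + (-5) + 23 + ? → (4,3) = 32 − 35 = -3.
The remaining cell in column 3 is (2,3) = 32 − 29 = 3.
Column 4 must total 32; the given cells sum to 23, so (2,4) = 9.
Using main diagonal: -7 + 11 + 23 + ? → (2,2) = 32 − 27 = 5.
Anti-diagonal: -1 + 3 + 17 + ? = 32, so (3,2) = 13.
Row 2: 5 + 3 + 9 + ? = 32, so (2,1) = 15.
From row 3, 32 − (13 + 11 + 1) gives (3,1) = 7.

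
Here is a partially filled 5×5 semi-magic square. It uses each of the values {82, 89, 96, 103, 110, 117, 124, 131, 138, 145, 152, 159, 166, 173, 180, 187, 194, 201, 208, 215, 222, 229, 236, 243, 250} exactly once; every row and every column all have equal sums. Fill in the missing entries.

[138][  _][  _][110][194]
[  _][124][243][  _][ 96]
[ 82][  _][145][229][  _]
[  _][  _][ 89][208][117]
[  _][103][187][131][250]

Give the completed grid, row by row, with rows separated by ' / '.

138 222 166 110 194 / 215 124 243 152 96 / 82 201 145 229 173 / 236 180 89 208 117 / 159 103 187 131 250

The 25 entries sum to 4150, so each line sums to 4150/5 = 830.
From row 5, 830 − (103 + 187 + 131 + 250) gives (5,1) = 159.
Using column 3: 243 + 145 + 89 + 187 + ? → (1,3) = 830 − 664 = 166.
Column 4 must total 830; the given cells sum to 678, so (2,4) = 152.
Column 5 must total 830; the given cells sum to 657, so (3,5) = 173.
Row 1 needs 830; the known cells sum to 608, so (1,2) = 222.
The remaining cell in row 2 is (2,1) = 830 − 615 = 215.
The remaining cell in row 3 is (3,2) = 830 − 629 = 201.
From column 1, 830 − (138 + 215 + 82 + 159) gives (4,1) = 236.
Using column 2: 222 + 124 + 201 + 103 + ? → (4,2) = 830 − 650 = 180.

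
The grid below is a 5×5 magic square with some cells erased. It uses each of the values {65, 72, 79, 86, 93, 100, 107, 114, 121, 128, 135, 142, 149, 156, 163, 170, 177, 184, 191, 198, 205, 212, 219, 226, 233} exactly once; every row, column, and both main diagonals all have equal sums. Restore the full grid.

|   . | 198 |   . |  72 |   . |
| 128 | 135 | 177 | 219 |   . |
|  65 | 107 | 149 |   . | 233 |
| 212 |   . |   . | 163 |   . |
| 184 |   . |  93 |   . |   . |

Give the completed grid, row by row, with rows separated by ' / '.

156 198 205 72 114 / 128 135 177 219 86 / 65 107 149 191 233 / 212 79 121 163 170 / 184 226 93 100 142

The 25 entries sum to 3725, so each line sums to 3725/5 = 745.
The remaining cell in row 2 is (2,5) = 745 − 659 = 86.
Row 3: 65 + 107 + 149 + 233 + ? = 745, so (3,4) = 191.
Column 1 needs 745; the known cells sum to 589, so (1,1) = 156.
Column 4 needs 745; the known cells sum to 645, so (5,4) = 100.
Main diagonal must total 745; the given cells sum to 603, so (5,5) = 142.
Row 5: 184 + 93 + 100 + 142 + ? = 745, so (5,2) = 226.
Using column 2: 198 + 135 + 107 + 226 + ? → (4,2) = 745 − 666 = 79.
The remaining cell in anti-diagonal is (1,5) = 745 − 631 = 114.
Using row 1: 156 + 198 + 72 + 114 + ? → (1,3) = 745 − 540 = 205.
Column 3 needs 745; the known cells sum to 624, so (4,3) = 121.
Column 5 needs 745; the known cells sum to 575, so (4,5) = 170.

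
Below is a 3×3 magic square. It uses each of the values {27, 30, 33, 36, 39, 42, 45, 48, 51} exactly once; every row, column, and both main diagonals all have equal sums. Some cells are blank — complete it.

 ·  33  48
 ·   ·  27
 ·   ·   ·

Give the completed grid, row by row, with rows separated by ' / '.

36 33 48 / 51 39 27 / 30 45 42

The 9 entries sum to 351, so each line sums to 351/3 = 117.
Row 1 must total 117; the given cells sum to 81, so (1,1) = 36.
Using column 3: 48 + 27 + ? → (3,3) = 117 − 75 = 42.
Main diagonal must total 117; the given cells sum to 78, so (2,2) = 39.
Anti-diagonal needs 117; the known cells sum to 87, so (3,1) = 30.
Row 2: 39 + 27 + ? = 117, so (2,1) = 51.
Row 3 must total 117; the given cells sum to 72, so (3,2) = 45.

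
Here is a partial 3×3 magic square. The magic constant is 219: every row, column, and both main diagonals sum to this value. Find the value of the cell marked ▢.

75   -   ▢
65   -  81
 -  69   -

Row 2: 65 + 81 + ? = 219, so (2,2) = 73.
Using column 1: 75 + 65 + ? → (3,1) = 219 − 140 = 79.
Column 2 must total 219; the given cells sum to 142, so (1,2) = 77.
Main diagonal needs 219; the known cells sum to 148, so (3,3) = 71.
Anti-diagonal needs 219; the known cells sum to 152, so (1,3) = 67.

67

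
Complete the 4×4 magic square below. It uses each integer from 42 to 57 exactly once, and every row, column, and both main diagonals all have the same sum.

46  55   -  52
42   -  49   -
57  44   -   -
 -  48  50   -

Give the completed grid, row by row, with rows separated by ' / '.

46 55 45 52 / 42 51 49 56 / 57 44 54 43 / 53 48 50 47

The entries are 42 through 57, which sum to 792, so each line sums to 792/4 = 198.
Row 1 needs 198; the known cells sum to 153, so (1,3) = 45.
Column 1: 46 + 42 + 57 + ? = 198, so (4,1) = 53.
Column 2: 55 + 44 + 48 + ? = 198, so (2,2) = 51.
Column 3: 45 + 49 + 50 + ? = 198, so (3,3) = 54.
Main diagonal needs 198; the known cells sum to 151, so (4,4) = 47.
From row 2, 198 − (42 + 51 + 49) gives (2,4) = 56.
Row 3 must total 198; the given cells sum to 155, so (3,4) = 43.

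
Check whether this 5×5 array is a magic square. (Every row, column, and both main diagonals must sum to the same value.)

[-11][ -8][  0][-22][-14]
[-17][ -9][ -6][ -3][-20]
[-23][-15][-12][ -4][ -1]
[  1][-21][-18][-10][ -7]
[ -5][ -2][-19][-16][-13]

Row 1: -11 + (-8) + 0 + (-22) + (-14) = -55.
Row 2: -17 + (-9) + (-6) + (-3) + (-20) = -55.
Row 3: -23 + (-15) + (-12) + (-4) + (-1) = -55.
Row 4: 1 + (-21) + (-18) + (-10) + (-7) = -55.
Row 5: -5 + (-2) + (-19) + (-16) + (-13) = -55.
Column 1: -11 + (-17) + (-23) + 1 + (-5) = -55.
Column 2: -8 + (-9) + (-15) + (-21) + (-2) = -55.
Column 3: 0 + (-6) + (-12) + (-18) + (-19) = -55.
Column 4: -22 + (-3) + (-4) + (-10) + (-16) = -55.
Column 5: -14 + (-20) + (-1) + (-7) + (-13) = -55.
Main diagonal: -11 + (-9) + (-12) + (-10) + (-13) = -55.
Anti-diagonal: -14 + (-3) + (-12) + (-21) + (-5) = -55.
All lines sum to -55.

Yes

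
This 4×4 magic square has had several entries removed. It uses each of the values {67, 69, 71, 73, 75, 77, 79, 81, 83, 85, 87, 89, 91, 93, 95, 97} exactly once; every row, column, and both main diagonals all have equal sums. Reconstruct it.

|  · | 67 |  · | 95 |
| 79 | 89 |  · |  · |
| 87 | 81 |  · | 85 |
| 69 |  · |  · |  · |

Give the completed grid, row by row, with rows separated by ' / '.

The 16 entries sum to 1312, so each line sums to 1312/4 = 328.
Row 3 needs 328; the known cells sum to 253, so (3,3) = 75.
From column 1, 328 − (79 + 87 + 69) gives (1,1) = 93.
Column 2: 67 + 89 + 81 + ? = 328, so (4,2) = 91.
Main diagonal needs 328; the known cells sum to 257, so (4,4) = 71.
From anti-diagonal, 328 − (95 + 81 + 69) gives (2,3) = 83.
Row 1 must total 328; the given cells sum to 255, so (1,3) = 73.
Row 2 needs 328; the known cells sum to 251, so (2,4) = 77.
Using row 4: 69 + 91 + 71 + ? → (4,3) = 328 − 231 = 97.

93 67 73 95 / 79 89 83 77 / 87 81 75 85 / 69 91 97 71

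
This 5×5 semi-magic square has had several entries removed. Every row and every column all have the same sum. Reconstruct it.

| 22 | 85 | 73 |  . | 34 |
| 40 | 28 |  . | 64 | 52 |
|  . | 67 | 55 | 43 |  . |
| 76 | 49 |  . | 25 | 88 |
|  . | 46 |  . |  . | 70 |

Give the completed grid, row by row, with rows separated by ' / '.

Column 2 is already complete: 85 + 28 + 67 + 49 + 46 = 275, so that is the magic constant.
Row 1: 22 + 85 + 73 + 34 + ? = 275, so (1,4) = 61.
Row 2 must total 275; the given cells sum to 184, so (2,3) = 91.
Row 4 needs 275; the known cells sum to 238, so (4,3) = 37.
Column 3 must total 275; the given cells sum to 256, so (5,3) = 19.
Column 4: 61 + 64 + 43 + 25 + ? = 275, so (5,4) = 82.
Column 5 needs 275; the known cells sum to 244, so (3,5) = 31.
Row 3: 67 + 55 + 43 + 31 + ? = 275, so (3,1) = 79.
Row 5 needs 275; the known cells sum to 217, so (5,1) = 58.

22 85 73 61 34 / 40 28 91 64 52 / 79 67 55 43 31 / 76 49 37 25 88 / 58 46 19 82 70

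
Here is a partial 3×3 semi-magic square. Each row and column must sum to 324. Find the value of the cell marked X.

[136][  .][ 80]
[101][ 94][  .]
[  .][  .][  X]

Row 1 needs 324; the known cells sum to 216, so (1,2) = 108.
The remaining cell in row 2 is (2,3) = 324 − 195 = 129.
From column 1, 324 − (136 + 101) gives (3,1) = 87.
Column 2 must total 324; the given cells sum to 202, so (3,2) = 122.
Column 3 must total 324; the given cells sum to 209, so (3,3) = 115.

115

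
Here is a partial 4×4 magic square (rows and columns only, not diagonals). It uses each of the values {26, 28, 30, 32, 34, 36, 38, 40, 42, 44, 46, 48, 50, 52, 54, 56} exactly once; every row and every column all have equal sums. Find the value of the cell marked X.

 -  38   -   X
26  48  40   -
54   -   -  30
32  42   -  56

The 16 entries sum to 656, so each line sums to 656/4 = 164.
From row 2, 164 − (26 + 48 + 40) gives (2,4) = 50.
From row 4, 164 − (32 + 42 + 56) gives (4,3) = 34.
From column 1, 164 − (26 + 54 + 32) gives (1,1) = 52.
Column 2 needs 164; the known cells sum to 128, so (3,2) = 36.
Column 4 needs 164; the known cells sum to 136, so (1,4) = 28.

28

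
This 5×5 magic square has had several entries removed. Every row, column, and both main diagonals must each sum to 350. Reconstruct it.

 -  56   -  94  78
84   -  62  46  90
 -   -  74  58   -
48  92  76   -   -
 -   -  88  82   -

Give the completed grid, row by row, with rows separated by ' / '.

Row 2 needs 350; the known cells sum to 282, so (2,2) = 68.
Column 3 must total 350; the given cells sum to 300, so (1,3) = 50.
Column 4: 94 + 46 + 58 + 82 + ? = 350, so (4,4) = 70.
Using anti-diagonal: 78 + 46 + 74 + 92 + ? → (5,1) = 350 − 290 = 60.
Row 1 must total 350; the given cells sum to 278, so (1,1) = 72.
From row 4, 350 − (48 + 92 + 76 + 70) gives (4,5) = 64.
Column 1: 72 + 84 + 48 + 60 + ? = 350, so (3,1) = 86.
From main diagonal, 350 − (72 + 68 + 74 + 70) gives (5,5) = 66.
From row 5, 350 − (60 + 88 + 82 + 66) gives (5,2) = 54.
Column 2 must total 350; the given cells sum to 270, so (3,2) = 80.
Column 5 must total 350; the given cells sum to 298, so (3,5) = 52.

72 56 50 94 78 / 84 68 62 46 90 / 86 80 74 58 52 / 48 92 76 70 64 / 60 54 88 82 66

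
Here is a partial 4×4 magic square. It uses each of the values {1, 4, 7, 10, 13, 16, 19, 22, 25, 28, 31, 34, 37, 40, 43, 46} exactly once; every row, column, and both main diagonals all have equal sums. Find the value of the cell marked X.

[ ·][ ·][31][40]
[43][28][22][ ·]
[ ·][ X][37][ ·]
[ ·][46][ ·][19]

The 16 entries sum to 376, so each line sums to 376/4 = 94.
Using row 2: 43 + 28 + 22 + ? → (2,4) = 94 − 93 = 1.
Column 3: 31 + 22 + 37 + ? = 94, so (4,3) = 4.
Column 4 needs 94; the known cells sum to 60, so (3,4) = 34.
From main diagonal, 94 − (28 + 37 + 19) gives (1,1) = 10.
Using row 1: 10 + 31 + 40 + ? → (1,2) = 94 − 81 = 13.
Using row 4: 46 + 4 + 19 + ? → (4,1) = 94 − 69 = 25.
From column 1, 94 − (10 + 43 + 25) gives (3,1) = 16.
Column 2: 13 + 28 + 46 + ? = 94, so (3,2) = 7.

7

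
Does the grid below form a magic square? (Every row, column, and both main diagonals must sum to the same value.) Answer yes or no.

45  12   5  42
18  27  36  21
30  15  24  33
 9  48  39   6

Row 1: 45 + 12 + 5 + 42 = 104.
Row 2: 18 + 27 + 36 + 21 = 102.
Row 3: 30 + 15 + 24 + 33 = 102.
Row 4: 9 + 48 + 39 + 6 = 102.
Column 1: 45 + 18 + 30 + 9 = 102.
Column 2: 12 + 27 + 15 + 48 = 102.
Column 3: 5 + 36 + 24 + 39 = 104.
Column 4: 42 + 21 + 33 + 6 = 102.
Main diagonal: 45 + 27 + 24 + 6 = 102.
Anti-diagonal: 42 + 36 + 15 + 9 = 102.

No — row 3 sums to 102 but column 3 sums to 104.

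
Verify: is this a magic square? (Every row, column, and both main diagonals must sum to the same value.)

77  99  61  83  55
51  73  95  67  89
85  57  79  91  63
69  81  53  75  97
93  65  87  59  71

Row 1: 77 + 99 + 61 + 83 + 55 = 375.
Row 2: 51 + 73 + 95 + 67 + 89 = 375.
Row 3: 85 + 57 + 79 + 91 + 63 = 375.
Row 4: 69 + 81 + 53 + 75 + 97 = 375.
Row 5: 93 + 65 + 87 + 59 + 71 = 375.
Column 1: 77 + 51 + 85 + 69 + 93 = 375.
Column 2: 99 + 73 + 57 + 81 + 65 = 375.
Column 3: 61 + 95 + 79 + 53 + 87 = 375.
Column 4: 83 + 67 + 91 + 75 + 59 = 375.
Column 5: 55 + 89 + 63 + 97 + 71 = 375.
Main diagonal: 77 + 73 + 79 + 75 + 71 = 375.
Anti-diagonal: 55 + 67 + 79 + 81 + 93 = 375.
All lines sum to 375.

Yes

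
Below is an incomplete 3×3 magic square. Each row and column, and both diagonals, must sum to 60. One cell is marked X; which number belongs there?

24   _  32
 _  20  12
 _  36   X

16

Using row 1: 24 + 32 + ? → (1,2) = 60 − 56 = 4.
From row 2, 60 − (20 + 12) gives (2,1) = 28.
Column 1: 24 + 28 + ? = 60, so (3,1) = 8.
Column 3 needs 60; the known cells sum to 44, so (3,3) = 16.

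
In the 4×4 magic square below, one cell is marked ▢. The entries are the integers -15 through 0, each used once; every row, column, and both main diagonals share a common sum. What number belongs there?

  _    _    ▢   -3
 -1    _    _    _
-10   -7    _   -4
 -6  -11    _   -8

The entries are -15 through 0, which sum to -120, so each line sums to -120/4 = -30.
Row 3 must total -30; the given cells sum to -21, so (3,3) = -9.
Row 4 must total -30; the given cells sum to -25, so (4,3) = -5.
From column 1, -30 − (-1 + (-10) + (-6)) gives (1,1) = -13.
Using column 4: -3 + (-4) + (-8) + ? → (2,4) = -30 − (-15) = -15.
Main diagonal needs -30; the known cells sum to -30, so (2,2) = 0.
Anti-diagonal must total -30; the given cells sum to -16, so (2,3) = -14.
Column 2 needs -30; the known cells sum to -18, so (1,2) = -12.
Column 3: -14 + (-9) + (-5) + ? = -30, so (1,3) = -2.

-2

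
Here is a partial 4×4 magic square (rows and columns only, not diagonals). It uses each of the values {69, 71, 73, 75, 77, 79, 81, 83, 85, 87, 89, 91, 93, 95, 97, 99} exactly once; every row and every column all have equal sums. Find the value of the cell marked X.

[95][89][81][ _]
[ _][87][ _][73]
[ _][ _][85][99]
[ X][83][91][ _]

69

The 16 entries sum to 1344, so each line sums to 1344/4 = 336.
From row 1, 336 − (95 + 89 + 81) gives (1,4) = 71.
From column 2, 336 − (89 + 87 + 83) gives (3,2) = 77.
Column 3 must total 336; the given cells sum to 257, so (2,3) = 79.
The remaining cell in column 4 is (4,4) = 336 − 243 = 93.
The remaining cell in row 2 is (2,1) = 336 − 239 = 97.
Using row 3: 77 + 85 + 99 + ? → (3,1) = 336 − 261 = 75.
Row 4 needs 336; the known cells sum to 267, so (4,1) = 69.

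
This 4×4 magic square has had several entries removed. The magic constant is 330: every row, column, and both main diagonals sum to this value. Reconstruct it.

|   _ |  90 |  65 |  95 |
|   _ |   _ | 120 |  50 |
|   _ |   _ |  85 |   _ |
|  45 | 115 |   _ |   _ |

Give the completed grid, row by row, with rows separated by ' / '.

Row 1 must total 330; the given cells sum to 250, so (1,1) = 80.
The remaining cell in column 3 is (4,3) = 330 − 270 = 60.
Using anti-diagonal: 95 + 120 + 45 + ? → (3,2) = 330 − 260 = 70.
Row 4 must total 330; the given cells sum to 220, so (4,4) = 110.
Column 2 needs 330; the known cells sum to 275, so (2,2) = 55.
Column 4 needs 330; the known cells sum to 255, so (3,4) = 75.
Row 2 needs 330; the known cells sum to 225, so (2,1) = 105.
Row 3: 70 + 85 + 75 + ? = 330, so (3,1) = 100.

80 90 65 95 / 105 55 120 50 / 100 70 85 75 / 45 115 60 110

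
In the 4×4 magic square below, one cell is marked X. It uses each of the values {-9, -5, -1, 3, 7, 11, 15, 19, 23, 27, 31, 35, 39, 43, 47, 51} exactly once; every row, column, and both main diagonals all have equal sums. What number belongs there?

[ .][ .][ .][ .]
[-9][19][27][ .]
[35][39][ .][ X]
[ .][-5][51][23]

The 16 entries sum to 336, so each line sums to 336/4 = 84.
Using row 2: -9 + 19 + 27 + ? → (2,4) = 84 − 37 = 47.
Row 4 must total 84; the given cells sum to 69, so (4,1) = 15.
The remaining cell in column 1 is (1,1) = 84 − 41 = 43.
Column 2 must total 84; the given cells sum to 53, so (1,2) = 31.
Using main diagonal: 43 + 19 + 23 + ? → (3,3) = 84 − 85 = -1.
Anti-diagonal: 27 + 39 + 15 + ? = 84, so (1,4) = 3.
Using row 1: 43 + 31 + 3 + ? → (1,3) = 84 − 77 = 7.
Row 3: 35 + 39 + (-1) + ? = 84, so (3,4) = 11.

11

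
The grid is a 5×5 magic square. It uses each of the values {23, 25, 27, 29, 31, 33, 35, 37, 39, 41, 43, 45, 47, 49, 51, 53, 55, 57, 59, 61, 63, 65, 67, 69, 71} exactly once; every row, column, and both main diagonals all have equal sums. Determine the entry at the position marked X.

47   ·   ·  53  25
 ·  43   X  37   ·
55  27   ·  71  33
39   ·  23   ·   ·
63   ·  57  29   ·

65

The 25 entries sum to 1175, so each line sums to 1175/5 = 235.
Using row 3: 55 + 27 + 71 + 33 + ? → (3,3) = 235 − 186 = 49.
Column 1 must total 235; the given cells sum to 204, so (2,1) = 31.
Using column 4: 53 + 37 + 71 + 29 + ? → (4,4) = 235 − 190 = 45.
Main diagonal: 47 + 43 + 49 + 45 + ? = 235, so (5,5) = 51.
From anti-diagonal, 235 − (25 + 37 + 49 + 63) gives (4,2) = 61.
Row 4: 39 + 61 + 23 + 45 + ? = 235, so (4,5) = 67.
From row 5, 235 − (63 + 57 + 29 + 51) gives (5,2) = 35.
Column 2 must total 235; the given cells sum to 166, so (1,2) = 69.
Using column 5: 25 + 33 + 67 + 51 + ? → (2,5) = 235 − 176 = 59.
From row 1, 235 − (47 + 69 + 53 + 25) gives (1,3) = 41.
Row 2 must total 235; the given cells sum to 170, so (2,3) = 65.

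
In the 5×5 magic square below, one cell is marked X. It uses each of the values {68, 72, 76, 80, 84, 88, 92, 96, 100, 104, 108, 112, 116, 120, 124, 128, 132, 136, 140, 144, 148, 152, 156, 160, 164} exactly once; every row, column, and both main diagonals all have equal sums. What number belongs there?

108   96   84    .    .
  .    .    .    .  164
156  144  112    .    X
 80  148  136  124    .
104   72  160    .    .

68

The 25 entries sum to 2900, so each line sums to 2900/5 = 580.
Row 4 needs 580; the known cells sum to 488, so (4,5) = 92.
Column 1 needs 580; the known cells sum to 448, so (2,1) = 132.
Using column 2: 96 + 144 + 148 + 72 + ? → (2,2) = 580 − 460 = 120.
Column 3: 84 + 112 + 136 + 160 + ? = 580, so (2,3) = 88.
From main diagonal, 580 − (108 + 120 + 112 + 124) gives (5,5) = 116.
Row 2 must total 580; the given cells sum to 504, so (2,4) = 76.
From row 5, 580 − (104 + 72 + 160 + 116) gives (5,4) = 128.
The remaining cell in anti-diagonal is (1,5) = 580 − 440 = 140.
Using row 1: 108 + 96 + 84 + 140 + ? → (1,4) = 580 − 428 = 152.
Column 4: 152 + 76 + 124 + 128 + ? = 580, so (3,4) = 100.
Using column 5: 140 + 164 + 92 + 116 + ? → (3,5) = 580 − 512 = 68.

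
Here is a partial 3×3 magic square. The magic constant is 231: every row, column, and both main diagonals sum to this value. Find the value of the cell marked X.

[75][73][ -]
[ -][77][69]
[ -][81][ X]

Row 1: 75 + 73 + ? = 231, so (1,3) = 83.
Using row 2: 77 + 69 + ? → (2,1) = 231 − 146 = 85.
Column 1 needs 231; the known cells sum to 160, so (3,1) = 71.
Using column 3: 83 + 69 + ? → (3,3) = 231 − 152 = 79.

79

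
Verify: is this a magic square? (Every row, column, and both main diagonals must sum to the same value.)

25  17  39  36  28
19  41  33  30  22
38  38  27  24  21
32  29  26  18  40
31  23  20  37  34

No — row 4 sums to 145 but column 2 sums to 148.

Row 1: 25 + 17 + 39 + 36 + 28 = 145.
Row 2: 19 + 41 + 33 + 30 + 22 = 145.
Row 3: 38 + 38 + 27 + 24 + 21 = 148.
Row 4: 32 + 29 + 26 + 18 + 40 = 145.
Row 5: 31 + 23 + 20 + 37 + 34 = 145.
Column 1: 25 + 19 + 38 + 32 + 31 = 145.
Column 2: 17 + 41 + 38 + 29 + 23 = 148.
Column 3: 39 + 33 + 27 + 26 + 20 = 145.
Column 4: 36 + 30 + 24 + 18 + 37 = 145.
Column 5: 28 + 22 + 21 + 40 + 34 = 145.
Main diagonal: 25 + 41 + 27 + 18 + 34 = 145.
Anti-diagonal: 28 + 30 + 27 + 29 + 31 = 145.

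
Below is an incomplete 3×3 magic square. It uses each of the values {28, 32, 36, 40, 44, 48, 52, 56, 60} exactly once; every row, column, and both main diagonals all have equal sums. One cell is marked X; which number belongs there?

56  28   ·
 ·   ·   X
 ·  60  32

The 9 entries sum to 396, so each line sums to 396/3 = 132.
From row 1, 132 − (56 + 28) gives (1,3) = 48.
Row 3: 60 + 32 + ? = 132, so (3,1) = 40.
Column 1: 56 + 40 + ? = 132, so (2,1) = 36.
Column 2 needs 132; the known cells sum to 88, so (2,2) = 44.
From column 3, 132 − (48 + 32) gives (2,3) = 52.

52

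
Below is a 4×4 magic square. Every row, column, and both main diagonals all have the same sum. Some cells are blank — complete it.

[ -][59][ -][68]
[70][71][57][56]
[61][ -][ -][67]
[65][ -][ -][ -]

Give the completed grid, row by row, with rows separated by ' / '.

58 59 69 68 / 70 71 57 56 / 61 64 62 67 / 65 60 66 63

Row 2 is already complete: 70 + 71 + 57 + 56 = 254, so that is the magic constant.
Column 1 must total 254; the given cells sum to 196, so (1,1) = 58.
Using column 4: 68 + 56 + 67 + ? → (4,4) = 254 − 191 = 63.
The remaining cell in main diagonal is (3,3) = 254 − 192 = 62.
The remaining cell in anti-diagonal is (3,2) = 254 − 190 = 64.
Row 1 must total 254; the given cells sum to 185, so (1,3) = 69.
Column 2: 59 + 71 + 64 + ? = 254, so (4,2) = 60.
From column 3, 254 − (69 + 57 + 62) gives (4,3) = 66.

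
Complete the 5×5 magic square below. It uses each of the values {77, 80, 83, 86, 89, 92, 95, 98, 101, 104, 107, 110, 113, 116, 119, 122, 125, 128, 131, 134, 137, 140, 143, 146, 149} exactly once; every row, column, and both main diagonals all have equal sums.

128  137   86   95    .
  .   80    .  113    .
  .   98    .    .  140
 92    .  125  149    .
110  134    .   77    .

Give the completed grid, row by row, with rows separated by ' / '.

The 25 entries sum to 2825, so each line sums to 2825/5 = 565.
Row 1 must total 565; the given cells sum to 446, so (1,5) = 119.
From column 2, 565 − (137 + 80 + 98 + 134) gives (4,2) = 116.
From column 4, 565 − (95 + 113 + 149 + 77) gives (3,4) = 131.
The remaining cell in anti-diagonal is (3,3) = 565 − 458 = 107.
Row 3: 98 + 107 + 131 + 140 + ? = 565, so (3,1) = 89.
The remaining cell in row 4 is (4,5) = 565 − 482 = 83.
Column 1 needs 565; the known cells sum to 419, so (2,1) = 146.
Main diagonal must total 565; the given cells sum to 464, so (5,5) = 101.
Row 5 needs 565; the known cells sum to 422, so (5,3) = 143.
Column 3 needs 565; the known cells sum to 461, so (2,3) = 104.
Using column 5: 119 + 140 + 83 + 101 + ? → (2,5) = 565 − 443 = 122.

128 137 86 95 119 / 146 80 104 113 122 / 89 98 107 131 140 / 92 116 125 149 83 / 110 134 143 77 101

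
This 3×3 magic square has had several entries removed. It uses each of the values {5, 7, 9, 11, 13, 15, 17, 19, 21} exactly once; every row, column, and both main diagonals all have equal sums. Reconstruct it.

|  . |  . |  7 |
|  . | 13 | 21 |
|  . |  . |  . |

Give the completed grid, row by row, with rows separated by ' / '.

15 17 7 / 5 13 21 / 19 9 11

The 9 entries sum to 117, so each line sums to 117/3 = 39.
Row 2 must total 39; the given cells sum to 34, so (2,1) = 5.
Column 3 needs 39; the known cells sum to 28, so (3,3) = 11.
The remaining cell in main diagonal is (1,1) = 39 − 24 = 15.
The remaining cell in anti-diagonal is (3,1) = 39 − 20 = 19.
Using row 1: 15 + 7 + ? → (1,2) = 39 − 22 = 17.
The remaining cell in row 3 is (3,2) = 39 − 30 = 9.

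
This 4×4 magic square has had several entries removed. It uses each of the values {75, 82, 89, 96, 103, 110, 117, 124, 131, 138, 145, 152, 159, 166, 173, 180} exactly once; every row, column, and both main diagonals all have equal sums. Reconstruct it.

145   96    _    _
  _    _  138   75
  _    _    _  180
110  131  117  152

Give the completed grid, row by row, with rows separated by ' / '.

The 16 entries sum to 2040, so each line sums to 2040/4 = 510.
Column 4 needs 510; the known cells sum to 407, so (1,4) = 103.
Anti-diagonal needs 510; the known cells sum to 351, so (3,2) = 159.
The remaining cell in row 1 is (1,3) = 510 − 344 = 166.
The remaining cell in column 2 is (2,2) = 510 − 386 = 124.
Column 3 must total 510; the given cells sum to 421, so (3,3) = 89.
The remaining cell in row 2 is (2,1) = 510 − 337 = 173.
The remaining cell in row 3 is (3,1) = 510 − 428 = 82.

145 96 166 103 / 173 124 138 75 / 82 159 89 180 / 110 131 117 152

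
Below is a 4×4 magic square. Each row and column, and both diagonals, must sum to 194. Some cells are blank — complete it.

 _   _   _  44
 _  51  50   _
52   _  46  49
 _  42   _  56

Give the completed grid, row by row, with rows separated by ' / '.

From row 3, 194 − (52 + 46 + 49) gives (3,2) = 47.
Using column 2: 51 + 47 + 42 + ? → (1,2) = 194 − 140 = 54.
Column 4 needs 194; the known cells sum to 149, so (2,4) = 45.
Main diagonal: 51 + 46 + 56 + ? = 194, so (1,1) = 41.
From anti-diagonal, 194 − (44 + 50 + 47) gives (4,1) = 53.
The remaining cell in row 1 is (1,3) = 194 − 139 = 55.
Using row 2: 51 + 50 + 45 + ? → (2,1) = 194 − 146 = 48.
Using row 4: 53 + 42 + 56 + ? → (4,3) = 194 − 151 = 43.

41 54 55 44 / 48 51 50 45 / 52 47 46 49 / 53 42 43 56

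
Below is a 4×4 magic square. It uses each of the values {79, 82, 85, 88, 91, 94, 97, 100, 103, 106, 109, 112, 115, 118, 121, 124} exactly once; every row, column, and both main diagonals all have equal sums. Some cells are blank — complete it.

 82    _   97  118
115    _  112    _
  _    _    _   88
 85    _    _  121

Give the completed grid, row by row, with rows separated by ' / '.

The 16 entries sum to 1624, so each line sums to 1624/4 = 406.
The remaining cell in row 1 is (1,2) = 406 − 297 = 109.
Column 1: 82 + 115 + 85 + ? = 406, so (3,1) = 124.
Column 4 needs 406; the known cells sum to 327, so (2,4) = 79.
Anti-diagonal: 118 + 112 + 85 + ? = 406, so (3,2) = 91.
Row 2: 115 + 112 + 79 + ? = 406, so (2,2) = 100.
Using row 3: 124 + 91 + 88 + ? → (3,3) = 406 − 303 = 103.
Column 2: 109 + 100 + 91 + ? = 406, so (4,2) = 106.
Using column 3: 97 + 112 + 103 + ? → (4,3) = 406 − 312 = 94.

82 109 97 118 / 115 100 112 79 / 124 91 103 88 / 85 106 94 121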